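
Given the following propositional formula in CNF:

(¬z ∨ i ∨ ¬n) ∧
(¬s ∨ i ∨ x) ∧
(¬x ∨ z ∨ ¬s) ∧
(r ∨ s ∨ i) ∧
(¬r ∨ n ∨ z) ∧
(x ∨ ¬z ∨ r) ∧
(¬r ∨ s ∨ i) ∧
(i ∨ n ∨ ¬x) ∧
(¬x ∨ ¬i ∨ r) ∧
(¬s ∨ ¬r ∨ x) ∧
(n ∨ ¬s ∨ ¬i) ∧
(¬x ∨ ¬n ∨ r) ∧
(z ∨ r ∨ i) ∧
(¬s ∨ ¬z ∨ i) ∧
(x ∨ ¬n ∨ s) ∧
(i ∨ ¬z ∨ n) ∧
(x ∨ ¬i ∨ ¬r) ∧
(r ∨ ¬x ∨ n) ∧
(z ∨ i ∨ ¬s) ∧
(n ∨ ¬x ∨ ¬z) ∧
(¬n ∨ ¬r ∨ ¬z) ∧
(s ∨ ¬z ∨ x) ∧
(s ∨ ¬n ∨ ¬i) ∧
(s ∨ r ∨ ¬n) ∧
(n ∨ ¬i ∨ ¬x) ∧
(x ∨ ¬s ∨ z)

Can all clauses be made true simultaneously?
Yes

Yes, the formula is satisfiable.

One satisfying assignment is: r=False, z=False, i=True, n=False, s=False, x=False

Verification: With this assignment, all 26 clauses evaluate to true.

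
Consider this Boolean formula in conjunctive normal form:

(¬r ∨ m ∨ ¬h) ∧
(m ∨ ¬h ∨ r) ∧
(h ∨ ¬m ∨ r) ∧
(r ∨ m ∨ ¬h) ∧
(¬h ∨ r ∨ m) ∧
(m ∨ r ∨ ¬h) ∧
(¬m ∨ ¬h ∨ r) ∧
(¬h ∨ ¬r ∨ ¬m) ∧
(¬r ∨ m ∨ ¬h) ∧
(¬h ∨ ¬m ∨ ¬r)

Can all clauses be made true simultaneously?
Yes

Yes, the formula is satisfiable.

One satisfying assignment is: h=False, r=False, m=False

Verification: With this assignment, all 10 clauses evaluate to true.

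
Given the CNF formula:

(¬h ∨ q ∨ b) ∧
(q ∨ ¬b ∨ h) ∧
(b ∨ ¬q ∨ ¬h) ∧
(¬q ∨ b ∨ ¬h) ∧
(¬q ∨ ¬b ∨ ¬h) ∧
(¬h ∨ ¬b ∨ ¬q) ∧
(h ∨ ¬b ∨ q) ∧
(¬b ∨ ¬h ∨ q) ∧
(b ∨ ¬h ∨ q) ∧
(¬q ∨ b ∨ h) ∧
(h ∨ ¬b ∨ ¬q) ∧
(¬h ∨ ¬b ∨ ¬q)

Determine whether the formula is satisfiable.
Yes

Yes, the formula is satisfiable.

One satisfying assignment is: b=False, q=False, h=False

Verification: With this assignment, all 12 clauses evaluate to true.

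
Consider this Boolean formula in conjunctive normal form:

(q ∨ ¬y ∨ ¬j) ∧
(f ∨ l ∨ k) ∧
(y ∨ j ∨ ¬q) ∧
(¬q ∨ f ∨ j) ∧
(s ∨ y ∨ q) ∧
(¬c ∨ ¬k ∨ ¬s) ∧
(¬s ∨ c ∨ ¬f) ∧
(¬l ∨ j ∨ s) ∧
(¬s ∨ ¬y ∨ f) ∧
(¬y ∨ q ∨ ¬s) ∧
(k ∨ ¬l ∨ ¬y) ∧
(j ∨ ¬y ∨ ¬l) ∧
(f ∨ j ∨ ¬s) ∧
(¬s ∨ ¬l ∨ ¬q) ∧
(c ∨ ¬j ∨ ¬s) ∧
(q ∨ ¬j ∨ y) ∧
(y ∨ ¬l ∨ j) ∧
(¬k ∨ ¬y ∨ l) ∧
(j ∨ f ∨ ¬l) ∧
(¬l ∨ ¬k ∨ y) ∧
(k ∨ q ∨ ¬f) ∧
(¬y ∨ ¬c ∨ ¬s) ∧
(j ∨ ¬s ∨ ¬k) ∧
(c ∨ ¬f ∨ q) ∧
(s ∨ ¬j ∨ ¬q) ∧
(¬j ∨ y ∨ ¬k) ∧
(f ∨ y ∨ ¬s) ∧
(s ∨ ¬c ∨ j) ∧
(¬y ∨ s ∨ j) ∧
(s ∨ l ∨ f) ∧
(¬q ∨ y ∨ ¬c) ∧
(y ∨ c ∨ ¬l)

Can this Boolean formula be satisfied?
No

No, the formula is not satisfiable.

No assignment of truth values to the variables can make all 32 clauses true simultaneously.

The formula is UNSAT (unsatisfiable).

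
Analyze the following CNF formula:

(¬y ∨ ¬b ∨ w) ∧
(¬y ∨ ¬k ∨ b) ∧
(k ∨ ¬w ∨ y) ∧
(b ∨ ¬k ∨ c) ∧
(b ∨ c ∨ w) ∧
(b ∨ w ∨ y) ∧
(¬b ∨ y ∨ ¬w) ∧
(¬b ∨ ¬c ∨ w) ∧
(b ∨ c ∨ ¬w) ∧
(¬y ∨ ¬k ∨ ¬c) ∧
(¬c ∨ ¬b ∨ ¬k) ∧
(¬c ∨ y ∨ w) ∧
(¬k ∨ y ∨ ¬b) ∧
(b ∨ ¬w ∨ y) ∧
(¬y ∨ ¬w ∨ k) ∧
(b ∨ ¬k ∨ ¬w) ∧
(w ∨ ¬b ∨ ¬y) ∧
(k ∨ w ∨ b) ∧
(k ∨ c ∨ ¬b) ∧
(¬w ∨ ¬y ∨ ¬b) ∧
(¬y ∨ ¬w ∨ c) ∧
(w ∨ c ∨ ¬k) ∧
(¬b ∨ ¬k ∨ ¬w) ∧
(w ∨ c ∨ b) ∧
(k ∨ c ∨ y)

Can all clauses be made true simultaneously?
No

No, the formula is not satisfiable.

No assignment of truth values to the variables can make all 25 clauses true simultaneously.

The formula is UNSAT (unsatisfiable).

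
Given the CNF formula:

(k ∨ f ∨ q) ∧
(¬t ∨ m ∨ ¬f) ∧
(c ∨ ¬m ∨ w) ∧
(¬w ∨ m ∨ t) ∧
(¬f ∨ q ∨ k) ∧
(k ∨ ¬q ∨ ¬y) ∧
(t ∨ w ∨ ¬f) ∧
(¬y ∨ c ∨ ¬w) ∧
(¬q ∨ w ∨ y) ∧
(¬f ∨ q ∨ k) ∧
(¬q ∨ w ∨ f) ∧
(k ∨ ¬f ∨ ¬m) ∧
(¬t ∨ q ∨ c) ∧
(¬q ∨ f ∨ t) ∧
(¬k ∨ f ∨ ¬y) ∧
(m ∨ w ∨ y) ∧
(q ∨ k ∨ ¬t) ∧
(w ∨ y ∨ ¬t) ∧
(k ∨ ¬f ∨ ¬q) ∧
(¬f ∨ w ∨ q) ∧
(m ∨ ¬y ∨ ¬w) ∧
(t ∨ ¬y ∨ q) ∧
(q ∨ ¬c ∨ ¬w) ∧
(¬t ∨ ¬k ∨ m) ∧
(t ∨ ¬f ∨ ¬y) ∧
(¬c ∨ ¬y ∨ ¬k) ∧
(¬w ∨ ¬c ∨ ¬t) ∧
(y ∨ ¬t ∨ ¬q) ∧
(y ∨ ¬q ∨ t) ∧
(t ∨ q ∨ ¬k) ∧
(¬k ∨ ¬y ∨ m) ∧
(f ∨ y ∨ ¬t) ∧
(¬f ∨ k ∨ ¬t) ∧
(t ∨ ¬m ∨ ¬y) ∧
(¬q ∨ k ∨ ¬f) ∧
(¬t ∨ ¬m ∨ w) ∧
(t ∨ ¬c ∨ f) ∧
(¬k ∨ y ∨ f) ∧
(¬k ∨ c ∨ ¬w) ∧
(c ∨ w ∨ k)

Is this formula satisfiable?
No

No, the formula is not satisfiable.

No assignment of truth values to the variables can make all 40 clauses true simultaneously.

The formula is UNSAT (unsatisfiable).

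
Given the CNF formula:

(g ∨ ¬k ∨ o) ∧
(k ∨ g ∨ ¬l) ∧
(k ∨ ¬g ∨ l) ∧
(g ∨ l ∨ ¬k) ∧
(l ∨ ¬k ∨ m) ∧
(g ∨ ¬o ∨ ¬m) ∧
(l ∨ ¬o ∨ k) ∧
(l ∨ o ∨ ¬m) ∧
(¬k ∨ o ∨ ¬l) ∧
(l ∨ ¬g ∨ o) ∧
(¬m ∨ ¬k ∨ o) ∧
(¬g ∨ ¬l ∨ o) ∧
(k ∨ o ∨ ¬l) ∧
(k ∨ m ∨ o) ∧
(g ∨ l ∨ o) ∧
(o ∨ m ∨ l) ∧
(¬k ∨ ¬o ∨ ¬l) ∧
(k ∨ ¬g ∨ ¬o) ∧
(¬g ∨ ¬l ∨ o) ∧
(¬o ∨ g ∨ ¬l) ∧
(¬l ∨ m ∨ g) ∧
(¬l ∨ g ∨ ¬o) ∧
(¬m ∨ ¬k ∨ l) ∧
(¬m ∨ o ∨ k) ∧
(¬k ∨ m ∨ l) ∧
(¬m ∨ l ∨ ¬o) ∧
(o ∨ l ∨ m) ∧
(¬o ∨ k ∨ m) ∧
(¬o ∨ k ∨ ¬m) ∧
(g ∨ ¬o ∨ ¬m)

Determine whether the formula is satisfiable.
No

No, the formula is not satisfiable.

No assignment of truth values to the variables can make all 30 clauses true simultaneously.

The formula is UNSAT (unsatisfiable).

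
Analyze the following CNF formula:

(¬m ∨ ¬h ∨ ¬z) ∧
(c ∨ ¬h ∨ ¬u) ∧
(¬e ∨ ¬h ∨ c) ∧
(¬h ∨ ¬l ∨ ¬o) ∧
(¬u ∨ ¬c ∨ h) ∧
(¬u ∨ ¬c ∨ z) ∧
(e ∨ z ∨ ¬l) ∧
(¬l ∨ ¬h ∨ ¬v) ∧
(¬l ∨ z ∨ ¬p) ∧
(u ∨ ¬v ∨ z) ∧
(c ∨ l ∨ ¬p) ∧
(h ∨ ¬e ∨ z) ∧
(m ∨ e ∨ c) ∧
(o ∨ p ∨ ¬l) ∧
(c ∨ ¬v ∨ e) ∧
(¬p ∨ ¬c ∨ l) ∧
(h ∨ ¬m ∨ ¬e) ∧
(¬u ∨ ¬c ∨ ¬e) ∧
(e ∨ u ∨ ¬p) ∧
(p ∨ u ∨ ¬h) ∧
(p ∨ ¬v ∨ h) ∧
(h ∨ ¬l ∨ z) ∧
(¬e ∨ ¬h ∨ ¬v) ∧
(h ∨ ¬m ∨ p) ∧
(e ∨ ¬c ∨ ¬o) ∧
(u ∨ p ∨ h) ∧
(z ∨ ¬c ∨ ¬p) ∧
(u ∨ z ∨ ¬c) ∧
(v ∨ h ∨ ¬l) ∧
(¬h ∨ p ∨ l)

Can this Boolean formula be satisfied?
Yes

Yes, the formula is satisfiable.

One satisfying assignment is: z=True, p=False, v=False, h=False, u=True, o=False, m=False, l=False, c=False, e=True

Verification: With this assignment, all 30 clauses evaluate to true.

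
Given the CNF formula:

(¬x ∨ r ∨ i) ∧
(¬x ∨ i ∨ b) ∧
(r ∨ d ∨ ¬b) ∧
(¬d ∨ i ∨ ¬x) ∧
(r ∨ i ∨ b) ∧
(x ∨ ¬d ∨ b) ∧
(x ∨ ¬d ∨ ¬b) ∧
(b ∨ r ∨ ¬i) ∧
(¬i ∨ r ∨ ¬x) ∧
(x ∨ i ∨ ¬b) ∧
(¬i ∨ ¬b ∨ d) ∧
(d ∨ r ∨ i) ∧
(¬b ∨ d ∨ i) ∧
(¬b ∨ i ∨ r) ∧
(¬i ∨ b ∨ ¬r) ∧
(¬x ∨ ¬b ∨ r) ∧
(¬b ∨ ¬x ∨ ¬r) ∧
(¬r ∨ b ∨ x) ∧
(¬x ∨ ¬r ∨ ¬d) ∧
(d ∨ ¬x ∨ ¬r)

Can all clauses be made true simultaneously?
No

No, the formula is not satisfiable.

No assignment of truth values to the variables can make all 20 clauses true simultaneously.

The formula is UNSAT (unsatisfiable).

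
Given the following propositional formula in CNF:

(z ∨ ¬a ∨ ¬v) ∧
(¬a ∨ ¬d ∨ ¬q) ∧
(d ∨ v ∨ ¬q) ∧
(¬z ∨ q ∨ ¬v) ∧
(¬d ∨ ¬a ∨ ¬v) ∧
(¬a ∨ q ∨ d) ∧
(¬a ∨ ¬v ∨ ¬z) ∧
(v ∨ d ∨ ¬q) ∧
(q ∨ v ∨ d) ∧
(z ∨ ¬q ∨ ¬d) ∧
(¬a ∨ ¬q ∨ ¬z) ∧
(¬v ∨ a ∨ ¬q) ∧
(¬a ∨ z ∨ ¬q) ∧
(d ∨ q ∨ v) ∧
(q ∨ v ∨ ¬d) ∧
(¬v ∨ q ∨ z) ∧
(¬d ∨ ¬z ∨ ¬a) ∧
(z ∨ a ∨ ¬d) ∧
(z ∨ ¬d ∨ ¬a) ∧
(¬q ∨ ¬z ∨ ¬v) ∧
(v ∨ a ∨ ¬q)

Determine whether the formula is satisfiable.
No

No, the formula is not satisfiable.

No assignment of truth values to the variables can make all 21 clauses true simultaneously.

The formula is UNSAT (unsatisfiable).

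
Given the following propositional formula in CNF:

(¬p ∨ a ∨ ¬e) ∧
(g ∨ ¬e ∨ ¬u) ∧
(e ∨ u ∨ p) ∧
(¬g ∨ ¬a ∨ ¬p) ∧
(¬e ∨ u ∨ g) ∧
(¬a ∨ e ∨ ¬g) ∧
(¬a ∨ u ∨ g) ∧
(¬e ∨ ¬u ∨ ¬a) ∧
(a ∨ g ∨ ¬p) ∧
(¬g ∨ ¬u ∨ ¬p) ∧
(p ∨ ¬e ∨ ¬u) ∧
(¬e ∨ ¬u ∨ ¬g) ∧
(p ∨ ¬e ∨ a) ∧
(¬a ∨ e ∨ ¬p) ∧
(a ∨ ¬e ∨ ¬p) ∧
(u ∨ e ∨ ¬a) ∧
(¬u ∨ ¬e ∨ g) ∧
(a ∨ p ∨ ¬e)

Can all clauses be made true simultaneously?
Yes

Yes, the formula is satisfiable.

One satisfying assignment is: u=False, p=False, a=True, g=True, e=True

Verification: With this assignment, all 18 clauses evaluate to true.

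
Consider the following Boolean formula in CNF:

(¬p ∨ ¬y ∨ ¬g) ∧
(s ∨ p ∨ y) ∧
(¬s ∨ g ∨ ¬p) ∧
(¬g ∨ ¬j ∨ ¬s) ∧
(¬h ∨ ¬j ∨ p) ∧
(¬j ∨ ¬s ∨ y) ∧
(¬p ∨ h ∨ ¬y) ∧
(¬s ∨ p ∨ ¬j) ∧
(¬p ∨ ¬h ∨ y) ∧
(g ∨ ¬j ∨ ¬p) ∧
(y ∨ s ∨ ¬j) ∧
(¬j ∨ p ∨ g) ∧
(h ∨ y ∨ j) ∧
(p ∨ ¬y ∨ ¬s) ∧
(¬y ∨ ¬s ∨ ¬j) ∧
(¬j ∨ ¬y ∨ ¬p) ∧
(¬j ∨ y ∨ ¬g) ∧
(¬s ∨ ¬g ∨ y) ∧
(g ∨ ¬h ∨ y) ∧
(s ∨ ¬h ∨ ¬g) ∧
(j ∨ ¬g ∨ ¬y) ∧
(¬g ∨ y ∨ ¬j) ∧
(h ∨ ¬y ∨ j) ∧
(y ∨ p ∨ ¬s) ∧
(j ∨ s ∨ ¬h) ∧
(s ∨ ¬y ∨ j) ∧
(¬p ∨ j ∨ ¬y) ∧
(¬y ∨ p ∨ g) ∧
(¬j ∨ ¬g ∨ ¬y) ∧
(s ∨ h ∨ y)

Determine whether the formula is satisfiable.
No

No, the formula is not satisfiable.

No assignment of truth values to the variables can make all 30 clauses true simultaneously.

The formula is UNSAT (unsatisfiable).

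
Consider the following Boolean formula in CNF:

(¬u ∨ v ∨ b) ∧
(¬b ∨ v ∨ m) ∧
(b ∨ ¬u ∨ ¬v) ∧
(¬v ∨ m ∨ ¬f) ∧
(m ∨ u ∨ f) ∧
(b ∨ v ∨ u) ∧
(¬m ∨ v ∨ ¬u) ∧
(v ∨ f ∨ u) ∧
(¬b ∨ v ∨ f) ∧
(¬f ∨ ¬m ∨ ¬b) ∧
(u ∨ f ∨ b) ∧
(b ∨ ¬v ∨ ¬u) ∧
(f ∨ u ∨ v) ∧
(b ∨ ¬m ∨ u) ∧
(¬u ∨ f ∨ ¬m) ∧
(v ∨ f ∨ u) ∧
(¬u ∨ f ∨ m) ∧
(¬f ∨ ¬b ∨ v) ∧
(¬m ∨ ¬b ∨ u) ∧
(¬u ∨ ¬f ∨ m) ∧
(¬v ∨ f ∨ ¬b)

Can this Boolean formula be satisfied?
No

No, the formula is not satisfiable.

No assignment of truth values to the variables can make all 21 clauses true simultaneously.

The formula is UNSAT (unsatisfiable).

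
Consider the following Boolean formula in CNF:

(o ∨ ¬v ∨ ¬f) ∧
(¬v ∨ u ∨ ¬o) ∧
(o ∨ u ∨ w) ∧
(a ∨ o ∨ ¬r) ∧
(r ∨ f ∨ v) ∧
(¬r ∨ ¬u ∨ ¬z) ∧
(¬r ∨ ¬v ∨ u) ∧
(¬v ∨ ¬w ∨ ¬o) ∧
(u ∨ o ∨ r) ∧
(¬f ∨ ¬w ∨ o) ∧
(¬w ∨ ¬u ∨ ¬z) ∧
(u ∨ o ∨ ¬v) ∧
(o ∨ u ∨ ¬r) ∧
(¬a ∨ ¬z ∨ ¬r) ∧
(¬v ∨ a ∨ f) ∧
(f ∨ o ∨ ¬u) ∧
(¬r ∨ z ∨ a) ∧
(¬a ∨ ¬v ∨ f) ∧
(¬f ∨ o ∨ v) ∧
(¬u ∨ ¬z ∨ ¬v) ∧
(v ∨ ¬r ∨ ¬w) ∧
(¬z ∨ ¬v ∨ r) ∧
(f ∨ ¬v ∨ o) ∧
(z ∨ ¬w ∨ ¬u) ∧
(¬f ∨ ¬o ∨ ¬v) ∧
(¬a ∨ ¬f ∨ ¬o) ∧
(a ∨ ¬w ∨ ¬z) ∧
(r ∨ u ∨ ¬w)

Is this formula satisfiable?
Yes

Yes, the formula is satisfiable.

One satisfying assignment is: r=False, f=True, u=False, a=False, z=False, w=False, v=False, o=True

Verification: With this assignment, all 28 clauses evaluate to true.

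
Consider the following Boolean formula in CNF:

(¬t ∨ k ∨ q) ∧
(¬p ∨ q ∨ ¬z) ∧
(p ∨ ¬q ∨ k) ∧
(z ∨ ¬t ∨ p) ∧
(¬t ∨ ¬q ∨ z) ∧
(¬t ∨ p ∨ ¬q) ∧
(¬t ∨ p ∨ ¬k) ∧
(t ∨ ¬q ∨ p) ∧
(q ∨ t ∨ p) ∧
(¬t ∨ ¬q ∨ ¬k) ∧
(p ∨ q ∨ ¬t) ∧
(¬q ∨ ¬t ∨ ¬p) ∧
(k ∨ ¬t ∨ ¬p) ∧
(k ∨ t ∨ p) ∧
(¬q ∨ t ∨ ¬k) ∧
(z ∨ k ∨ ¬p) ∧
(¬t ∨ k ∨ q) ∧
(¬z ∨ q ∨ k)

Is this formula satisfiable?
Yes

Yes, the formula is satisfiable.

One satisfying assignment is: z=True, q=True, p=True, t=False, k=False

Verification: With this assignment, all 18 clauses evaluate to true.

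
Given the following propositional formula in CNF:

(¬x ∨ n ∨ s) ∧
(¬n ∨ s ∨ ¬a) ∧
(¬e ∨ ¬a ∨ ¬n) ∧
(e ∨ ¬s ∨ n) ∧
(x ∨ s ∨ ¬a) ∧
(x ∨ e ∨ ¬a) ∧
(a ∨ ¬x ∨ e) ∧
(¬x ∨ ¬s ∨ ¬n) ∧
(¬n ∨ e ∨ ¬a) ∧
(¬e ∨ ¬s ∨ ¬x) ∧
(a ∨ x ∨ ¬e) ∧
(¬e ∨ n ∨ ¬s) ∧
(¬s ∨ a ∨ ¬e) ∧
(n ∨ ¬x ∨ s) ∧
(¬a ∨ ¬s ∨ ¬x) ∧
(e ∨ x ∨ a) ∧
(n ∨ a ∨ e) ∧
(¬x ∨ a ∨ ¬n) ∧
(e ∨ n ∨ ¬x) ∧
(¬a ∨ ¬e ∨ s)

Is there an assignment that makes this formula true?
No

No, the formula is not satisfiable.

No assignment of truth values to the variables can make all 20 clauses true simultaneously.

The formula is UNSAT (unsatisfiable).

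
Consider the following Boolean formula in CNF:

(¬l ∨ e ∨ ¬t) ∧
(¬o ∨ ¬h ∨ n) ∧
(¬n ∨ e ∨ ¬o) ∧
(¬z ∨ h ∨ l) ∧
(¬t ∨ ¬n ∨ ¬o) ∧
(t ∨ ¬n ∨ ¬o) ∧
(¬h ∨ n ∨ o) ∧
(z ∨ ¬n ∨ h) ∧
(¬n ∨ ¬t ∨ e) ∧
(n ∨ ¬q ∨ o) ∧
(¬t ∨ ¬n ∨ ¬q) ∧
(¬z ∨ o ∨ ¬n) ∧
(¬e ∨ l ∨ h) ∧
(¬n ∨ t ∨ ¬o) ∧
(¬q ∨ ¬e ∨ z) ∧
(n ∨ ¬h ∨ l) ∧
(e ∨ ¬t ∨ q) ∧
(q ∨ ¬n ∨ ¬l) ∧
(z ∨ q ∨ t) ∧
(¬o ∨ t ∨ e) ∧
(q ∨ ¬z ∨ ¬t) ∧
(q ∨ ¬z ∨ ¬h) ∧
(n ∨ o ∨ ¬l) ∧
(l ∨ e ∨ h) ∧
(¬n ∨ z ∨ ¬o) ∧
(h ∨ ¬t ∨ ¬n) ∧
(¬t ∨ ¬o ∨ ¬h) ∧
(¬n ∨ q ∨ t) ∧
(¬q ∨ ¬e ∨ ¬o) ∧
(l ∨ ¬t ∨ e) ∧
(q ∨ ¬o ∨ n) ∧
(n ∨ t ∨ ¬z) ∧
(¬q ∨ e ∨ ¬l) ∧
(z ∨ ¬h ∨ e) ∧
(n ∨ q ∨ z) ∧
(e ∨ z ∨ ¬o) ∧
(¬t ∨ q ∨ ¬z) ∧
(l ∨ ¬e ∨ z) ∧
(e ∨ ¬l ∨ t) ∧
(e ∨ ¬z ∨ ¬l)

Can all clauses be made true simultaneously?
No

No, the formula is not satisfiable.

No assignment of truth values to the variables can make all 40 clauses true simultaneously.

The formula is UNSAT (unsatisfiable).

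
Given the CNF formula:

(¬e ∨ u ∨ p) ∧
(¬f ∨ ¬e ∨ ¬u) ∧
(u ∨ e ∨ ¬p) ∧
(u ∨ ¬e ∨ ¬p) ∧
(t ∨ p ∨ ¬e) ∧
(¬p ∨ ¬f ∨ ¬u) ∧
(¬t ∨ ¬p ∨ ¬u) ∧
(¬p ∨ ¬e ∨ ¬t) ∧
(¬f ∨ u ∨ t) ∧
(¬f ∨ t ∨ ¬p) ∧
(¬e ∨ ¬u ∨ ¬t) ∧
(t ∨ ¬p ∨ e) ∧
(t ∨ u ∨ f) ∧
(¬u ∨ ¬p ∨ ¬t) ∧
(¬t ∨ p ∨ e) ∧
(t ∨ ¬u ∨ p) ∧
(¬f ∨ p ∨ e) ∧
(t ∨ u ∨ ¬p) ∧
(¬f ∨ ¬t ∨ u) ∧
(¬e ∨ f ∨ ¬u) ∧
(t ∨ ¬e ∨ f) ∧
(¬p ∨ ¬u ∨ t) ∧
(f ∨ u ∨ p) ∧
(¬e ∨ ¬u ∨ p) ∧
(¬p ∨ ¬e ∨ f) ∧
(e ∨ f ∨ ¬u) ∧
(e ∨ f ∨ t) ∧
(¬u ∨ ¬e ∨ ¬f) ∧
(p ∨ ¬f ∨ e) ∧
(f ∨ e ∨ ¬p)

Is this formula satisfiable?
No

No, the formula is not satisfiable.

No assignment of truth values to the variables can make all 30 clauses true simultaneously.

The formula is UNSAT (unsatisfiable).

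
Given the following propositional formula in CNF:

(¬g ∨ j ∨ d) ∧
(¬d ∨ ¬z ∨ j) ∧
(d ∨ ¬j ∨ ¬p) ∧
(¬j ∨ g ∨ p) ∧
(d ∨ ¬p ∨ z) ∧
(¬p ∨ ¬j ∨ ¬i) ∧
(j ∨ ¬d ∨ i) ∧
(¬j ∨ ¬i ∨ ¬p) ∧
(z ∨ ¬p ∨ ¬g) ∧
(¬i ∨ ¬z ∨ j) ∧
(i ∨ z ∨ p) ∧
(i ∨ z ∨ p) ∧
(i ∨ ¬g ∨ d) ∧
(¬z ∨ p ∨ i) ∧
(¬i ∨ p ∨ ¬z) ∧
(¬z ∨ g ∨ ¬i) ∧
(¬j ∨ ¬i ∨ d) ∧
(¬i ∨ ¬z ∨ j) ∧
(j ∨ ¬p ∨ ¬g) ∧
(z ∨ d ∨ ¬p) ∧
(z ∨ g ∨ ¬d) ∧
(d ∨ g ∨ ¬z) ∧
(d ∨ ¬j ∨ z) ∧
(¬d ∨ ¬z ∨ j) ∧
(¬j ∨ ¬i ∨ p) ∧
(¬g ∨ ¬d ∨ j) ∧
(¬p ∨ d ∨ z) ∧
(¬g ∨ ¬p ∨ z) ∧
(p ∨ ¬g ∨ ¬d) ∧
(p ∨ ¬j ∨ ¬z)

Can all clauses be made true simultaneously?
Yes

Yes, the formula is satisfiable.

One satisfying assignment is: d=False, j=False, g=False, p=False, z=False, i=True

Verification: With this assignment, all 30 clauses evaluate to true.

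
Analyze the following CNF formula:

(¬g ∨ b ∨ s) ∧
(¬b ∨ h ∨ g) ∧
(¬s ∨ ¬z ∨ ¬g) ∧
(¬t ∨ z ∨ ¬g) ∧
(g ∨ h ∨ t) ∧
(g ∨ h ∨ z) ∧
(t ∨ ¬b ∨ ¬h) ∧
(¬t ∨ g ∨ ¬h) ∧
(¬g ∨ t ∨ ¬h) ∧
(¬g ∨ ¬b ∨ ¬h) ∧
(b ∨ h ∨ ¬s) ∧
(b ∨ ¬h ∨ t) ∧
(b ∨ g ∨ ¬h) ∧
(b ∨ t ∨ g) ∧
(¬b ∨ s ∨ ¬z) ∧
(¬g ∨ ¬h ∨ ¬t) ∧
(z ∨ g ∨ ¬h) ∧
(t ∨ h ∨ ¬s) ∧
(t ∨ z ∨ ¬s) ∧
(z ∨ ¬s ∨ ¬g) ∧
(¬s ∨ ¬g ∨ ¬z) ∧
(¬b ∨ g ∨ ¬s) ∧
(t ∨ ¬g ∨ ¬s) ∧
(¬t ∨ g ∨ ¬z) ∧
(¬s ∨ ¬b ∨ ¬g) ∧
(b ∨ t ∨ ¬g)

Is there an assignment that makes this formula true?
Yes

Yes, the formula is satisfiable.

One satisfying assignment is: b=True, g=True, z=False, t=False, h=False, s=False

Verification: With this assignment, all 26 clauses evaluate to true.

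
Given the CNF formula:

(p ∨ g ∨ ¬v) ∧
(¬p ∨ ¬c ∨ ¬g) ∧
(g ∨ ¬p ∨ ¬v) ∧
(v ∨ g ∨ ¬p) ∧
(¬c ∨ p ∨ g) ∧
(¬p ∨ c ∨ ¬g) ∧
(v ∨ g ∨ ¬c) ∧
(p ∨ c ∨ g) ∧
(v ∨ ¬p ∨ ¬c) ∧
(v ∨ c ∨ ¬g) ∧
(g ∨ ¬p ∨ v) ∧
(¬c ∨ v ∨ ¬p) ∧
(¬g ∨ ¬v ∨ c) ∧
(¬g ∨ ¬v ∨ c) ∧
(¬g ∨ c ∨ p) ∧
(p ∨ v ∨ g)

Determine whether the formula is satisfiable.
Yes

Yes, the formula is satisfiable.

One satisfying assignment is: v=False, g=True, p=False, c=True

Verification: With this assignment, all 16 clauses evaluate to true.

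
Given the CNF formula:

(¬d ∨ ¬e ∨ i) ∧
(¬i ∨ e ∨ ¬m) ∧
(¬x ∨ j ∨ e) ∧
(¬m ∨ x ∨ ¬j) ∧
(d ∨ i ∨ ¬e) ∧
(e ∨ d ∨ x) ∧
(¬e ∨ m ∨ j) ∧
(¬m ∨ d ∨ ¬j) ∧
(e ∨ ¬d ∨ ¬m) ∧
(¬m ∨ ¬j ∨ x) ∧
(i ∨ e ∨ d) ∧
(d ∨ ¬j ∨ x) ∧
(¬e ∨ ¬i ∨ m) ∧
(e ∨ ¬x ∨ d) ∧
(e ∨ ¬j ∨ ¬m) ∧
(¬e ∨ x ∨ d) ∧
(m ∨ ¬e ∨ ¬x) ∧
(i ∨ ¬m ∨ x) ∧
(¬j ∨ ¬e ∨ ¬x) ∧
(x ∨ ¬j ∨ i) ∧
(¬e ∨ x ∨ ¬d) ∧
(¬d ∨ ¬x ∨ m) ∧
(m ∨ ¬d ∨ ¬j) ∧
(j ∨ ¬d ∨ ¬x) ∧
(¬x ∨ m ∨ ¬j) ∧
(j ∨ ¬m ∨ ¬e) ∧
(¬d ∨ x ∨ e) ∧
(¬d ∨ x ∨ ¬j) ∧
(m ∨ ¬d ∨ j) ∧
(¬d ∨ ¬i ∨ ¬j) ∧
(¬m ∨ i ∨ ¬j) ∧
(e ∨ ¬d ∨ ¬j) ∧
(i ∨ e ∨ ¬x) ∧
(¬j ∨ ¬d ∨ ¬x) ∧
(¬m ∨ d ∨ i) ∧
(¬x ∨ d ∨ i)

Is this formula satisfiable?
No

No, the formula is not satisfiable.

No assignment of truth values to the variables can make all 36 clauses true simultaneously.

The formula is UNSAT (unsatisfiable).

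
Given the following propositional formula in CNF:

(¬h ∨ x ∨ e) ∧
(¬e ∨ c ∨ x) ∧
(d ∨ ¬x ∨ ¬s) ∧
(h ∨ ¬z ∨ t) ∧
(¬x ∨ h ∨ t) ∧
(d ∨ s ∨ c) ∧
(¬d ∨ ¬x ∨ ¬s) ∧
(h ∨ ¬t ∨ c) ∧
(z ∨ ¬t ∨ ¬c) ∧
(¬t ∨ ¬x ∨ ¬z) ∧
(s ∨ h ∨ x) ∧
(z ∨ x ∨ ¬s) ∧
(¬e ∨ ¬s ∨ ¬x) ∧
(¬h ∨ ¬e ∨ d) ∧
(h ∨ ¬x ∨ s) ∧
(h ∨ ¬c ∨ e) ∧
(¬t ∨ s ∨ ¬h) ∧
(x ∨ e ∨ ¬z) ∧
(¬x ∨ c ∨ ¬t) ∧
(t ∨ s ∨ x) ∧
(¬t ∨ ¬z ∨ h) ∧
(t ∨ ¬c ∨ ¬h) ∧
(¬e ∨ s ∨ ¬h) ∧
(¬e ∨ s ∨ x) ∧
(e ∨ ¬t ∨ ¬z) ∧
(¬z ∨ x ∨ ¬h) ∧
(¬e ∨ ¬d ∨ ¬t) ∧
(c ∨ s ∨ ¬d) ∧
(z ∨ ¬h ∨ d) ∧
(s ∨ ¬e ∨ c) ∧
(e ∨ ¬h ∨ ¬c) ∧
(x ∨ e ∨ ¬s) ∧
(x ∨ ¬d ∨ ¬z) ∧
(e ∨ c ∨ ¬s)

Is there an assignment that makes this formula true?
No

No, the formula is not satisfiable.

No assignment of truth values to the variables can make all 34 clauses true simultaneously.

The formula is UNSAT (unsatisfiable).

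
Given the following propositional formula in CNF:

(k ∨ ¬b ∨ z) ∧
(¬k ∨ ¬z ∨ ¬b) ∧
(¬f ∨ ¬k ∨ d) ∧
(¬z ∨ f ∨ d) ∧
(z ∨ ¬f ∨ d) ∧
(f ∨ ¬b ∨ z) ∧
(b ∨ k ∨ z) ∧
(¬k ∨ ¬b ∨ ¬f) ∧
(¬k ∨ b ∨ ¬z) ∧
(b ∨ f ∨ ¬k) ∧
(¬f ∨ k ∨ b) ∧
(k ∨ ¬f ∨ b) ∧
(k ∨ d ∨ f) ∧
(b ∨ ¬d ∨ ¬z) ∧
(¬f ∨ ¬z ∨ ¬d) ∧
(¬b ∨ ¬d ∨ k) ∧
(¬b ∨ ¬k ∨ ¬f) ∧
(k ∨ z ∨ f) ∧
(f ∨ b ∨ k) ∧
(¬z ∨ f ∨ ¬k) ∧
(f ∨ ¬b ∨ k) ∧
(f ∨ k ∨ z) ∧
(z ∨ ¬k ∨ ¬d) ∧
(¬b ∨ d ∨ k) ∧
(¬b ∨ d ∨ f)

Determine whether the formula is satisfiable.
No

No, the formula is not satisfiable.

No assignment of truth values to the variables can make all 25 clauses true simultaneously.

The formula is UNSAT (unsatisfiable).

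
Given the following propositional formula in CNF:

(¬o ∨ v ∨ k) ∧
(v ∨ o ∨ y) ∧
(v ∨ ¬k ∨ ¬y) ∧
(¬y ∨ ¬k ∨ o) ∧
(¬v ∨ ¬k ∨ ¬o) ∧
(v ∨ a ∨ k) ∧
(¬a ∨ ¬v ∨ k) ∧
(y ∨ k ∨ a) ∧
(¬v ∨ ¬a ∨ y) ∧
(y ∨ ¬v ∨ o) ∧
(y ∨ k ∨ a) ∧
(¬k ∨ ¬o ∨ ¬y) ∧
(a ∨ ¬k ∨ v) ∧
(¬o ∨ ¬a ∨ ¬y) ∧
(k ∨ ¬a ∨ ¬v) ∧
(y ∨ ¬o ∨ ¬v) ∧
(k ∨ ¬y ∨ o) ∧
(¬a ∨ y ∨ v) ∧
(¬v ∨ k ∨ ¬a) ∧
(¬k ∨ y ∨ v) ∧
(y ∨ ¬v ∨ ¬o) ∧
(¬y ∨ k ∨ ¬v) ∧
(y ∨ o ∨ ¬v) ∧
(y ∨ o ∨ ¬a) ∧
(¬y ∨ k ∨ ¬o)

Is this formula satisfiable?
No

No, the formula is not satisfiable.

No assignment of truth values to the variables can make all 25 clauses true simultaneously.

The formula is UNSAT (unsatisfiable).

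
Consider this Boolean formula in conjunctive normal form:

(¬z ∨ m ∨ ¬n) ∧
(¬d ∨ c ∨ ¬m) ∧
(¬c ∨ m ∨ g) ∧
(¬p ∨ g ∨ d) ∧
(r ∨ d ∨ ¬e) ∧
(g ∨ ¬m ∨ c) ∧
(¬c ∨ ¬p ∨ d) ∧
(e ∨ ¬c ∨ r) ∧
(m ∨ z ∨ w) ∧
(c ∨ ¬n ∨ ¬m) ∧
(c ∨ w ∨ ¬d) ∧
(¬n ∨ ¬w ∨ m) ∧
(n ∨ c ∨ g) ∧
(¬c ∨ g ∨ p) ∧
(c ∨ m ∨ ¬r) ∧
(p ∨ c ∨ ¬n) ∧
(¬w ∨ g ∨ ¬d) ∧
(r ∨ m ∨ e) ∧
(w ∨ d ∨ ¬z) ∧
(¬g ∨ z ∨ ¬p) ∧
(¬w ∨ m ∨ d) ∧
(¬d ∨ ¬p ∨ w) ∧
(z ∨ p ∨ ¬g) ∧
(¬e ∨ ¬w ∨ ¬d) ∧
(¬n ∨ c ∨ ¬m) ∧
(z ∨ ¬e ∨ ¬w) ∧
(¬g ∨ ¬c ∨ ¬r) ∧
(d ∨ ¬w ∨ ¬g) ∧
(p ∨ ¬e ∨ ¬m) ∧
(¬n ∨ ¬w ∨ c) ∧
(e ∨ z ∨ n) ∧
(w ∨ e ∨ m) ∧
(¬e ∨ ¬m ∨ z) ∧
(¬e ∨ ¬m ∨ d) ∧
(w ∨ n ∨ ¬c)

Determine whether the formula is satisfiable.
No

No, the formula is not satisfiable.

No assignment of truth values to the variables can make all 35 clauses true simultaneously.

The formula is UNSAT (unsatisfiable).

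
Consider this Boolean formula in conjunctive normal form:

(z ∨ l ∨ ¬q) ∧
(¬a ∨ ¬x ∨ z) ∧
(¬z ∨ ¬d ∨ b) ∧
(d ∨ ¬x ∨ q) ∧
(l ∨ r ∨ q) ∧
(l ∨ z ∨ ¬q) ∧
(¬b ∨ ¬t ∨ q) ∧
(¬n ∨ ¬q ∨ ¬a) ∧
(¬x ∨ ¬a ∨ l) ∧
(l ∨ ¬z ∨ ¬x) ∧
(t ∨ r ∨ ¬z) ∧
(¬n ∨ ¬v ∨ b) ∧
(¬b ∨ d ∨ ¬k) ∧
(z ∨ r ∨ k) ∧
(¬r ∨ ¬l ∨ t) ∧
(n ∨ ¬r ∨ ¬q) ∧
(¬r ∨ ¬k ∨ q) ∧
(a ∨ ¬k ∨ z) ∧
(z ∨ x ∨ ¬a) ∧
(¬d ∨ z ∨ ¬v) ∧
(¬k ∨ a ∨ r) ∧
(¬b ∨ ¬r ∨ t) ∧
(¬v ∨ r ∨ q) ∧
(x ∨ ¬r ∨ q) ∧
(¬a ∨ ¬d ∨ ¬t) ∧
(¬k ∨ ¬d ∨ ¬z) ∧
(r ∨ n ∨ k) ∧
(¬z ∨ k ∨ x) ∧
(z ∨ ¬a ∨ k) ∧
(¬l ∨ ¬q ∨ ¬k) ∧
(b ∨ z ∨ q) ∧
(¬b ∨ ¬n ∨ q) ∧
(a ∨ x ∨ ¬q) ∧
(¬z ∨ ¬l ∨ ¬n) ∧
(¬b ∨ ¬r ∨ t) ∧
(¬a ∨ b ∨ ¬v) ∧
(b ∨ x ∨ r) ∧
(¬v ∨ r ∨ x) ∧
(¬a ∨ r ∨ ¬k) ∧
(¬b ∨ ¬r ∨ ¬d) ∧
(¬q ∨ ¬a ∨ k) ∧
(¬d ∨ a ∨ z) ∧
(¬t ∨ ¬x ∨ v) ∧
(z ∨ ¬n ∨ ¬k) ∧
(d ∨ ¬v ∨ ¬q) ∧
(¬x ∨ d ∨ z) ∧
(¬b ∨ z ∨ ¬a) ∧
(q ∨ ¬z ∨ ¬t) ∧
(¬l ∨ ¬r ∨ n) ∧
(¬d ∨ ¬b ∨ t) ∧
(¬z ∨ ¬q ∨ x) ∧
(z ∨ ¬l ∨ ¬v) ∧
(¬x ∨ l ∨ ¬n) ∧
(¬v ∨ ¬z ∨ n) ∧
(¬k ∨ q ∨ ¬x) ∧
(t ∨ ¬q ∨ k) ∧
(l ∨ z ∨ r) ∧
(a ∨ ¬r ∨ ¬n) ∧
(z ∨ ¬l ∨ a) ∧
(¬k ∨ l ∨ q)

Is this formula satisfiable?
No

No, the formula is not satisfiable.

No assignment of truth values to the variables can make all 60 clauses true simultaneously.

The formula is UNSAT (unsatisfiable).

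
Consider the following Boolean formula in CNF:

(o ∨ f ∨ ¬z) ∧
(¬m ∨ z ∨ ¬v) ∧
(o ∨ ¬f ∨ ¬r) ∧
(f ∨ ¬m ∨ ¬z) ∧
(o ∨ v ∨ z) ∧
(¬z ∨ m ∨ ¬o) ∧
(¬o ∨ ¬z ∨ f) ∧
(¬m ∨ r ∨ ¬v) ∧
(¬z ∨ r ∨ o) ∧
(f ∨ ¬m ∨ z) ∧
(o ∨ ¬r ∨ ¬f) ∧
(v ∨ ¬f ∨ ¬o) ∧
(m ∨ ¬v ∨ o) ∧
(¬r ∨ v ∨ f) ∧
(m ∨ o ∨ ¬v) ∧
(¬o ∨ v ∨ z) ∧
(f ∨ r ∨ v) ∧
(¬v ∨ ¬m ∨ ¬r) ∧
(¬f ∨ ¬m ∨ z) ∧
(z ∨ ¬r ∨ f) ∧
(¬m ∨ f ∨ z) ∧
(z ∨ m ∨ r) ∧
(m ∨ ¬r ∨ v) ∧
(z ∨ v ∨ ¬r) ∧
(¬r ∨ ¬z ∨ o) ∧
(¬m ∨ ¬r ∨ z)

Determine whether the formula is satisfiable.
Yes

Yes, the formula is satisfiable.

One satisfying assignment is: z=False, f=True, m=False, o=True, r=True, v=True

Verification: With this assignment, all 26 clauses evaluate to true.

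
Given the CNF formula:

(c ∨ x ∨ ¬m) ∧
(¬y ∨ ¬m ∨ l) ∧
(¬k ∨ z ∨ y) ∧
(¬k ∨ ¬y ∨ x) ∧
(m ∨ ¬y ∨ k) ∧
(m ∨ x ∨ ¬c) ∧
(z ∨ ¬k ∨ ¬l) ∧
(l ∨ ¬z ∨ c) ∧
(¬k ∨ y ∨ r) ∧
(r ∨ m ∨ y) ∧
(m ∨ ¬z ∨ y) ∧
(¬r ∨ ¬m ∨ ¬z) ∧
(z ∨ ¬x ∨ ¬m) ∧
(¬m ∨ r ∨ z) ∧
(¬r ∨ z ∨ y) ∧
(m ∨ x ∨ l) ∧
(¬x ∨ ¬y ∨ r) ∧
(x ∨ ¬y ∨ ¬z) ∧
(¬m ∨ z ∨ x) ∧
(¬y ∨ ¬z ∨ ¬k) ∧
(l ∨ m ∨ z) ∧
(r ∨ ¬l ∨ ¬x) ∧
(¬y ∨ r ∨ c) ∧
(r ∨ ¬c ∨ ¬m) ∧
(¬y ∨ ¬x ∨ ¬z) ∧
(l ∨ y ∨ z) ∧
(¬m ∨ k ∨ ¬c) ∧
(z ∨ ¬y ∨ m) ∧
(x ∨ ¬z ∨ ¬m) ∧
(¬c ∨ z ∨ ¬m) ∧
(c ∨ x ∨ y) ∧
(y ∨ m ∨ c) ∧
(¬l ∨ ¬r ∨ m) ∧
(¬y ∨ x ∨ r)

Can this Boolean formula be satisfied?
No

No, the formula is not satisfiable.

No assignment of truth values to the variables can make all 34 clauses true simultaneously.

The formula is UNSAT (unsatisfiable).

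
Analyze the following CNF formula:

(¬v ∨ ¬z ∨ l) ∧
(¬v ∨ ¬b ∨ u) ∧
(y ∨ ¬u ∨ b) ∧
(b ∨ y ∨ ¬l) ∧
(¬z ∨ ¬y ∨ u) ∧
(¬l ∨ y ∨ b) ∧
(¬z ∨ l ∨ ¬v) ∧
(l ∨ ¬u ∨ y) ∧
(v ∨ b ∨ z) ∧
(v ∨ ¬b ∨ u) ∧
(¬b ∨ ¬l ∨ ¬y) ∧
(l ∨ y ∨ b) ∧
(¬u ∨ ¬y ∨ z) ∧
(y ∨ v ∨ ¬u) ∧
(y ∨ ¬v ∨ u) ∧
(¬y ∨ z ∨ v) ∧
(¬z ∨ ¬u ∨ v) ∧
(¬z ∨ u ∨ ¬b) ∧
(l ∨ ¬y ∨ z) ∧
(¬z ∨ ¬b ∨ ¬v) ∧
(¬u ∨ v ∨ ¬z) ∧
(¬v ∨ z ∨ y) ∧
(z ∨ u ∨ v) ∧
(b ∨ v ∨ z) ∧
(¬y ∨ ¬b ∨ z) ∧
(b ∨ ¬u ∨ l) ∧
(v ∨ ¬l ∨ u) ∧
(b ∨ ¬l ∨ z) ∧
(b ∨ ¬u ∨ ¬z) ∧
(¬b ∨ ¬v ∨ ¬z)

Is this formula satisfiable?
No

No, the formula is not satisfiable.

No assignment of truth values to the variables can make all 30 clauses true simultaneously.

The formula is UNSAT (unsatisfiable).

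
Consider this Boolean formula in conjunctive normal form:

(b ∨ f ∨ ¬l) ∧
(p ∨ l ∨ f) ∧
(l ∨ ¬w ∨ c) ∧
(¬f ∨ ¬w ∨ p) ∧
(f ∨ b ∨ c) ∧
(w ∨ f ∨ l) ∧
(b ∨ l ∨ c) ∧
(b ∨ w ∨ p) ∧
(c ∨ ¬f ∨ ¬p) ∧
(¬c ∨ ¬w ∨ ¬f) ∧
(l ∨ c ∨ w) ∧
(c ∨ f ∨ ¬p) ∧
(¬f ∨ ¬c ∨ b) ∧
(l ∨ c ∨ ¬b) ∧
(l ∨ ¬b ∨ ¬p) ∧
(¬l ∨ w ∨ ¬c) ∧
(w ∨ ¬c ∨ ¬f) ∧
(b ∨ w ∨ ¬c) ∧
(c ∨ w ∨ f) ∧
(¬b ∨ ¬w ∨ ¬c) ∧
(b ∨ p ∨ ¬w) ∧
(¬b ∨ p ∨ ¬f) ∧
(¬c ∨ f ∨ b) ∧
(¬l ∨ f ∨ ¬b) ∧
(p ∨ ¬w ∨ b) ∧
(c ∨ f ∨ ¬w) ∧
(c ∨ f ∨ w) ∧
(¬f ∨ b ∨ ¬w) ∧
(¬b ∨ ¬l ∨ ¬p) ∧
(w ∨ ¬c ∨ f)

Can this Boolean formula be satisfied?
No

No, the formula is not satisfiable.

No assignment of truth values to the variables can make all 30 clauses true simultaneously.

The formula is UNSAT (unsatisfiable).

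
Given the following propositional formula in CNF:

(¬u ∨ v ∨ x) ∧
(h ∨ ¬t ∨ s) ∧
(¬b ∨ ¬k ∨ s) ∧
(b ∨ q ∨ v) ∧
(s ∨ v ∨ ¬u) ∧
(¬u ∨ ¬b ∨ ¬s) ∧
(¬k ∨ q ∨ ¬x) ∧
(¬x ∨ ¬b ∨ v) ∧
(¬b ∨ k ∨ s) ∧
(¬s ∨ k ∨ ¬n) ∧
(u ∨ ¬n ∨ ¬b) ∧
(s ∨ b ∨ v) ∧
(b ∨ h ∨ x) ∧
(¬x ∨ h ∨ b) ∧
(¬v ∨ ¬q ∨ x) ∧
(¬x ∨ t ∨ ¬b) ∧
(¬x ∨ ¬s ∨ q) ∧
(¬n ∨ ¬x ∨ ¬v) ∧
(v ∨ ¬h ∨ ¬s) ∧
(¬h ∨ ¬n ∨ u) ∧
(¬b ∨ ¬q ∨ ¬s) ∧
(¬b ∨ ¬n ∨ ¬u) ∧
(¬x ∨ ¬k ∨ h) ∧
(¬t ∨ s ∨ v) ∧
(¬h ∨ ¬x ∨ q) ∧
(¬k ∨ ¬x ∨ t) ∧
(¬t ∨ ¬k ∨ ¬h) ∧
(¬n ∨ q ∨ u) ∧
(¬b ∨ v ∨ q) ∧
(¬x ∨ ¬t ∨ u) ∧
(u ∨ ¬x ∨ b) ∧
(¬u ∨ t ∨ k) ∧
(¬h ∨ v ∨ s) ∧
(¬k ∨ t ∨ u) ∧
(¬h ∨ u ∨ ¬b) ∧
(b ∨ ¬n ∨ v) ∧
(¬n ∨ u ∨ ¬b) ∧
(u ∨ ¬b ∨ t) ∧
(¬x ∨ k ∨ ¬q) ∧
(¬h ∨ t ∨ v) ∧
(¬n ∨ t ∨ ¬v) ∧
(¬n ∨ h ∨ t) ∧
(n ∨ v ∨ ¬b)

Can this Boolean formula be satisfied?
Yes

Yes, the formula is satisfiable.

One satisfying assignment is: x=False, u=False, n=False, k=False, b=False, h=True, s=False, t=False, q=False, v=True

Verification: With this assignment, all 43 clauses evaluate to true.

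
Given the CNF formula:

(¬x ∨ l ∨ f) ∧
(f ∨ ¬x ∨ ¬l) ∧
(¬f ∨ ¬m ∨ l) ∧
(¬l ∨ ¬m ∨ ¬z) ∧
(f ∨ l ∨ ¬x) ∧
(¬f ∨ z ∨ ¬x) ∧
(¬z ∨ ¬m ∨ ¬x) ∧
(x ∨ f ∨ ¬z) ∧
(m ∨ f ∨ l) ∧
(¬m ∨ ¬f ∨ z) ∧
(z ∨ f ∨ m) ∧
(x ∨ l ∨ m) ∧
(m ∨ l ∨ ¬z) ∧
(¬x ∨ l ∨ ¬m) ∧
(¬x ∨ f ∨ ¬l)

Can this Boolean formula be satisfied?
Yes

Yes, the formula is satisfiable.

One satisfying assignment is: z=False, m=True, x=False, l=False, f=False

Verification: With this assignment, all 15 clauses evaluate to true.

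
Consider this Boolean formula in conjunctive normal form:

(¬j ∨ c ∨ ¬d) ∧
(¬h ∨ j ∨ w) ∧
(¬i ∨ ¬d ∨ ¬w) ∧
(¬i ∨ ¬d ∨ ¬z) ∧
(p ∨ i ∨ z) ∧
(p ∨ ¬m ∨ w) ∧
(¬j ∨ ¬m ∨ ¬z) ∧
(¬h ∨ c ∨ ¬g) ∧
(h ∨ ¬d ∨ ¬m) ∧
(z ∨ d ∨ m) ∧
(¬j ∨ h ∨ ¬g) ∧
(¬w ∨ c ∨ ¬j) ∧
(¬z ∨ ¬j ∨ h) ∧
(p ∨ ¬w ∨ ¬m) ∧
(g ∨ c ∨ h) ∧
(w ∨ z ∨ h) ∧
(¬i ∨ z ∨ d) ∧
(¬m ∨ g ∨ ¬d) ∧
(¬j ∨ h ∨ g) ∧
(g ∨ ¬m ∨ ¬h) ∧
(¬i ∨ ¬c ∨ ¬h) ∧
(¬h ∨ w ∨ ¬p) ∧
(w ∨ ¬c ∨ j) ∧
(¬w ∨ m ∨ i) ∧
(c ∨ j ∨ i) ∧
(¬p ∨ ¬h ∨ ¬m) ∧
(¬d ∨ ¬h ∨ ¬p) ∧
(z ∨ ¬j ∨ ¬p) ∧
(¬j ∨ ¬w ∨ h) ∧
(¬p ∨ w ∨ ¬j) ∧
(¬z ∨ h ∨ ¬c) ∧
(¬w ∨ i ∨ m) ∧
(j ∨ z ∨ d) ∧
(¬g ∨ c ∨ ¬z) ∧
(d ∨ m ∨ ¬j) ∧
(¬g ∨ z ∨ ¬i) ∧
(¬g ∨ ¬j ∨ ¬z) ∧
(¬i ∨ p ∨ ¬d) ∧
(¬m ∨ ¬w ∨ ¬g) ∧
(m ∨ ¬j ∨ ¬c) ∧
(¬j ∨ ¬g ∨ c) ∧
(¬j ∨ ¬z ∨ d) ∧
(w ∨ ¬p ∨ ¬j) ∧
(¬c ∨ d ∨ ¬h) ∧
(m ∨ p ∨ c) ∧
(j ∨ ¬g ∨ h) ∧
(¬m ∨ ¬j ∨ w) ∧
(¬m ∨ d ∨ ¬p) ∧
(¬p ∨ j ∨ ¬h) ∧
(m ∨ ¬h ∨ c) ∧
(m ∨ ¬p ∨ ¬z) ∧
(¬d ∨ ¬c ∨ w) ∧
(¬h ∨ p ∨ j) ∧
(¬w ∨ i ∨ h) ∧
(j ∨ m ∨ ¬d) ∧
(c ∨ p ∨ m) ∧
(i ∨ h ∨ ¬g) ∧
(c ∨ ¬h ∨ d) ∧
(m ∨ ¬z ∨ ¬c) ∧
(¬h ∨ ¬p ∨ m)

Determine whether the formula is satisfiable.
No

No, the formula is not satisfiable.

No assignment of truth values to the variables can make all 60 clauses true simultaneously.

The formula is UNSAT (unsatisfiable).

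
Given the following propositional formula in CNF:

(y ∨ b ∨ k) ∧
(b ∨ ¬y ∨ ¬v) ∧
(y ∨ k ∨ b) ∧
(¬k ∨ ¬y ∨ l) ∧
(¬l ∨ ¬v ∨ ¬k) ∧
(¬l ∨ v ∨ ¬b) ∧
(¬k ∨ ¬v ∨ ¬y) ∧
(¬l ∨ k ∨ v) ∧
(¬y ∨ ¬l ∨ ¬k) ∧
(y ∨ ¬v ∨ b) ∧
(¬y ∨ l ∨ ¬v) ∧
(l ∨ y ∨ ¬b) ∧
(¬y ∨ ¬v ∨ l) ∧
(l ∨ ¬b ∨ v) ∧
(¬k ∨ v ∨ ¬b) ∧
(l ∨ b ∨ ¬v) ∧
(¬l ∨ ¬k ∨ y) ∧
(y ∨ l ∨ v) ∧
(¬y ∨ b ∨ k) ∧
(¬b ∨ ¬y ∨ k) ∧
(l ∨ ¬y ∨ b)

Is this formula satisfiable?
Yes

Yes, the formula is satisfiable.

One satisfying assignment is: b=True, y=False, k=False, l=True, v=True

Verification: With this assignment, all 21 clauses evaluate to true.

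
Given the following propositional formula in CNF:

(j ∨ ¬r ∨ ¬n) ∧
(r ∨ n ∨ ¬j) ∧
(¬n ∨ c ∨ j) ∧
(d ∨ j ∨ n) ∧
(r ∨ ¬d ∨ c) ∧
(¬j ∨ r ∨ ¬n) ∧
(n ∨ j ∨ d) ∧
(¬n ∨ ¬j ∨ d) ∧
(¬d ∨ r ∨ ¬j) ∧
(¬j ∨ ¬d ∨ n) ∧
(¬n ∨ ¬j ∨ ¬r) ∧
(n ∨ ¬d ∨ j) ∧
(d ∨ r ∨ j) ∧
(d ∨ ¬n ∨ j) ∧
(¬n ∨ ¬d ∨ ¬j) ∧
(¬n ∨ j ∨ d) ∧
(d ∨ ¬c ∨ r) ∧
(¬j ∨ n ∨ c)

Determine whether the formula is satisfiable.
Yes

Yes, the formula is satisfiable.

One satisfying assignment is: n=True, j=False, d=True, r=False, c=True

Verification: With this assignment, all 18 clauses evaluate to true.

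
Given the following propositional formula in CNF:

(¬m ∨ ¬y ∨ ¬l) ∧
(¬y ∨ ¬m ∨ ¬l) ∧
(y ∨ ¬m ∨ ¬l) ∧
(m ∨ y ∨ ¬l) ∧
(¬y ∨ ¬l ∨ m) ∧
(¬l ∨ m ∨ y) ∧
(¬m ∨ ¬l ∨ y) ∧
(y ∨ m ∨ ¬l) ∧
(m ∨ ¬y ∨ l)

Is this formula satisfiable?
Yes

Yes, the formula is satisfiable.

One satisfying assignment is: y=False, l=False, m=False

Verification: With this assignment, all 9 clauses evaluate to true.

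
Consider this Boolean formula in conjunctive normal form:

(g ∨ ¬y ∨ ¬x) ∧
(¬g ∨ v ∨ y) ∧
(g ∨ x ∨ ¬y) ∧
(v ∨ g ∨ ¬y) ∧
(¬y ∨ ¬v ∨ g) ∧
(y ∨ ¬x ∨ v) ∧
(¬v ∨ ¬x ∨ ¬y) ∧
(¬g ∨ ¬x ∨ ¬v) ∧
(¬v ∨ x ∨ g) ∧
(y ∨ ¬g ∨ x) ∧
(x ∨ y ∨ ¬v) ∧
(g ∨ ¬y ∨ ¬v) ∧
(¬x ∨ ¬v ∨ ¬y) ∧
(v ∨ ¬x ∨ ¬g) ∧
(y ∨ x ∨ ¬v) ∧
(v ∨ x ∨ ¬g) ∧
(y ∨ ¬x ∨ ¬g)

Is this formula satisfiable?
Yes

Yes, the formula is satisfiable.

One satisfying assignment is: y=False, g=False, x=False, v=False

Verification: With this assignment, all 17 clauses evaluate to true.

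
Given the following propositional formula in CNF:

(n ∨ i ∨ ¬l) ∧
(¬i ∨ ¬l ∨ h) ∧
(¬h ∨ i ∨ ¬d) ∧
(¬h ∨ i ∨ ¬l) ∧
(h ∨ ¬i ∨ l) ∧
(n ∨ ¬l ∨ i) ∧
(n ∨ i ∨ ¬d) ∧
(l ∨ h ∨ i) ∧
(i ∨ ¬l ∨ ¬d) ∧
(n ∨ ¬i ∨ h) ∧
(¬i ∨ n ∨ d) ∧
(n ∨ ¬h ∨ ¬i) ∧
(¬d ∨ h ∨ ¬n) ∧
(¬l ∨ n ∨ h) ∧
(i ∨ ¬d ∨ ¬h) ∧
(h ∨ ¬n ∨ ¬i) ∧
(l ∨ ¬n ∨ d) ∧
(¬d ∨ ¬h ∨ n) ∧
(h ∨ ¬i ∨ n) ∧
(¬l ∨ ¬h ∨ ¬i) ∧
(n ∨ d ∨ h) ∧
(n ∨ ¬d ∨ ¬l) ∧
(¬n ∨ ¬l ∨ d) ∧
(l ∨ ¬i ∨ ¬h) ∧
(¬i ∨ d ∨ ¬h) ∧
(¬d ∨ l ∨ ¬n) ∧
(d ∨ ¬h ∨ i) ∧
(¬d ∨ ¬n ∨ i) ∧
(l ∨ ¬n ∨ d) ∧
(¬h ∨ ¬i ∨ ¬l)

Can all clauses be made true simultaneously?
No

No, the formula is not satisfiable.

No assignment of truth values to the variables can make all 30 clauses true simultaneously.

The formula is UNSAT (unsatisfiable).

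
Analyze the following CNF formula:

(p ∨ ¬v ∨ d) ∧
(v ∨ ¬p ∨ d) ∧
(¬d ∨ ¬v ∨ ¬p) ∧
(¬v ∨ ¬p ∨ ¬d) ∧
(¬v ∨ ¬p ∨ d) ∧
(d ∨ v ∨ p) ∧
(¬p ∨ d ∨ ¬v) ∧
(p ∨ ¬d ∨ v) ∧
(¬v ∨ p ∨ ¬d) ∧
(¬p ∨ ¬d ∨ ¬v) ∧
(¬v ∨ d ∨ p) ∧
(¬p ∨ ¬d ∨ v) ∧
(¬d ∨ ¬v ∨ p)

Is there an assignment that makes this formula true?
No

No, the formula is not satisfiable.

No assignment of truth values to the variables can make all 13 clauses true simultaneously.

The formula is UNSAT (unsatisfiable).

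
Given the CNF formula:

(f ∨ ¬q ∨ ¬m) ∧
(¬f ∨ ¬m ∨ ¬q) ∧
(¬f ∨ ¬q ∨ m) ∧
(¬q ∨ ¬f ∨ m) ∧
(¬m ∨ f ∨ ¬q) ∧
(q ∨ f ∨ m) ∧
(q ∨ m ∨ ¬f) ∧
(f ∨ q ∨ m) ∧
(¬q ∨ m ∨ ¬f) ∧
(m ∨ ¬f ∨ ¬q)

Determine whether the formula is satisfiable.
Yes

Yes, the formula is satisfiable.

One satisfying assignment is: f=False, q=True, m=False

Verification: With this assignment, all 10 clauses evaluate to true.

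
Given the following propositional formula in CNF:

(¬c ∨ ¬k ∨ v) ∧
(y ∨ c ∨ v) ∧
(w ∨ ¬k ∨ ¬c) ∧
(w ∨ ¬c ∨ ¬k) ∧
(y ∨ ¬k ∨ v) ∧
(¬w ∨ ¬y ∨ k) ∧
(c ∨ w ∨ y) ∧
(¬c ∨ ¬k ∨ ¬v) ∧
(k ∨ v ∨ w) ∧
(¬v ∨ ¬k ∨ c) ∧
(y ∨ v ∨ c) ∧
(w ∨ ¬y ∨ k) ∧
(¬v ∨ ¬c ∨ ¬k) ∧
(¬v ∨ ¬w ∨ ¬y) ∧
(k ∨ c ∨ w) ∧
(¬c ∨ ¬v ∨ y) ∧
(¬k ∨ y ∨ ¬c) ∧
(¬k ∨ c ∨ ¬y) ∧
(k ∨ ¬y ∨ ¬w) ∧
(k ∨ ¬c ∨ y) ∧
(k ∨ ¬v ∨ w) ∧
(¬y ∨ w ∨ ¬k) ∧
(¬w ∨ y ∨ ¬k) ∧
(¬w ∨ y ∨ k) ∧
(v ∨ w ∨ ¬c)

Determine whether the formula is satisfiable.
No

No, the formula is not satisfiable.

No assignment of truth values to the variables can make all 25 clauses true simultaneously.

The formula is UNSAT (unsatisfiable).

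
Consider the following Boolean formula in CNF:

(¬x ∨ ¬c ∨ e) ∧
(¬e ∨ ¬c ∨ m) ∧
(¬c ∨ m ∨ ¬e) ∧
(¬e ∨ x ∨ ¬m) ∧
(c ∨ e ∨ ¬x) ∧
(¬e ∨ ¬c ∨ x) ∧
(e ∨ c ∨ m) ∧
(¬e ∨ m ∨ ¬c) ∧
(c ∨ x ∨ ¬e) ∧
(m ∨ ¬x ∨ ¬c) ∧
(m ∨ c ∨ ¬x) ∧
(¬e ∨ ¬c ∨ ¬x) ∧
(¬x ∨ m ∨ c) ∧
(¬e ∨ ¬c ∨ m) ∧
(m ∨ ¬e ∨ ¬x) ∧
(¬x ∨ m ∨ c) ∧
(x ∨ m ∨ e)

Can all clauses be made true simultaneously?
Yes

Yes, the formula is satisfiable.

One satisfying assignment is: c=True, e=False, m=True, x=False

Verification: With this assignment, all 17 clauses evaluate to true.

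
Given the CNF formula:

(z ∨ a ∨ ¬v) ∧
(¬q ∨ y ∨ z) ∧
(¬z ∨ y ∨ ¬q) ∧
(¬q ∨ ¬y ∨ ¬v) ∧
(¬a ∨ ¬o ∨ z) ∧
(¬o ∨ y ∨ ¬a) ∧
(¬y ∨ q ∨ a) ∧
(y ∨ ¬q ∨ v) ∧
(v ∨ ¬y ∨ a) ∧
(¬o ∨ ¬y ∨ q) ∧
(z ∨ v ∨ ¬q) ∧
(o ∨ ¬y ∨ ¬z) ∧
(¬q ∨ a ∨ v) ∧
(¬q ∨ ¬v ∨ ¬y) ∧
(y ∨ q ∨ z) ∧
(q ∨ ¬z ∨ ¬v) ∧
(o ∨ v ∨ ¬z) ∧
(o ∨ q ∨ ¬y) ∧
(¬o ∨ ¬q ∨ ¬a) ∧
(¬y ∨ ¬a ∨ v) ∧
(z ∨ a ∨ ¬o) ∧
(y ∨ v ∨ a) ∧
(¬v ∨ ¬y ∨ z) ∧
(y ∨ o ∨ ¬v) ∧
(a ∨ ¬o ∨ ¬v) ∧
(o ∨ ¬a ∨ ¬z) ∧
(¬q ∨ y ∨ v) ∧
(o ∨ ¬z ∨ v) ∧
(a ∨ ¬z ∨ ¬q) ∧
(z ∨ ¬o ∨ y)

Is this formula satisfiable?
No

No, the formula is not satisfiable.

No assignment of truth values to the variables can make all 30 clauses true simultaneously.

The formula is UNSAT (unsatisfiable).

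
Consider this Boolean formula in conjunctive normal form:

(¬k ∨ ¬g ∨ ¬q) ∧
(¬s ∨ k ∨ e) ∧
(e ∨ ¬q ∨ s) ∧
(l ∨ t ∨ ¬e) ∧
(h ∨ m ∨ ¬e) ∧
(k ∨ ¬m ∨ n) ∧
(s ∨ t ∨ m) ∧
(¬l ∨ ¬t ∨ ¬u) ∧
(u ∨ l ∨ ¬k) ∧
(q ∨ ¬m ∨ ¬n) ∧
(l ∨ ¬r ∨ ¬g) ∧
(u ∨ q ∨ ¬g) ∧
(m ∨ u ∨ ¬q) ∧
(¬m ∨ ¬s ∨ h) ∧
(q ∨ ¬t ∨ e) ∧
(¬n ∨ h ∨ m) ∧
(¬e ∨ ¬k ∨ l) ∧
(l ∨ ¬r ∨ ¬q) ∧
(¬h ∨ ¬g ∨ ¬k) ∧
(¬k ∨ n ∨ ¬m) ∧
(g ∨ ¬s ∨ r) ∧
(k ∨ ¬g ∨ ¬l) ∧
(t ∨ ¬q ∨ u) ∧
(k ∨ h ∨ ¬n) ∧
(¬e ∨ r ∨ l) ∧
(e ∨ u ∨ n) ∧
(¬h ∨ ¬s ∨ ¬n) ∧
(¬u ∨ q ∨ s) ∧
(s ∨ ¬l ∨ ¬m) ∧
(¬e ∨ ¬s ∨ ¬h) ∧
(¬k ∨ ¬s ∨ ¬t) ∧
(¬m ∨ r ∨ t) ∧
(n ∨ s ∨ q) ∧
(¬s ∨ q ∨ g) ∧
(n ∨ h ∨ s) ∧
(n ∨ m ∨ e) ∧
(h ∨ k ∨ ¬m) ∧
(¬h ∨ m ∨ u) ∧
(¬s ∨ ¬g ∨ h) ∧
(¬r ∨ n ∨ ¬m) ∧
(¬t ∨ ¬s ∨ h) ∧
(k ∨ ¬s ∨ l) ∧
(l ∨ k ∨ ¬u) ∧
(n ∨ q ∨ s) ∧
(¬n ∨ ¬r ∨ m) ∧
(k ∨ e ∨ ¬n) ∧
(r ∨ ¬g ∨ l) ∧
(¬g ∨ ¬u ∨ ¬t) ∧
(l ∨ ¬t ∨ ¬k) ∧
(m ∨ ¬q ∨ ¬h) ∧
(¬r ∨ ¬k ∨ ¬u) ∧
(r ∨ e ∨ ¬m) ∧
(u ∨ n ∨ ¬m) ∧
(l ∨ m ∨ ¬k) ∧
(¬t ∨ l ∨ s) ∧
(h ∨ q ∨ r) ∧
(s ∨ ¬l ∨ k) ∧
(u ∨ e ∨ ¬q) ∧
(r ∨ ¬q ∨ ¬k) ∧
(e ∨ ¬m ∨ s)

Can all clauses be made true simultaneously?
No

No, the formula is not satisfiable.

No assignment of truth values to the variables can make all 60 clauses true simultaneously.

The formula is UNSAT (unsatisfiable).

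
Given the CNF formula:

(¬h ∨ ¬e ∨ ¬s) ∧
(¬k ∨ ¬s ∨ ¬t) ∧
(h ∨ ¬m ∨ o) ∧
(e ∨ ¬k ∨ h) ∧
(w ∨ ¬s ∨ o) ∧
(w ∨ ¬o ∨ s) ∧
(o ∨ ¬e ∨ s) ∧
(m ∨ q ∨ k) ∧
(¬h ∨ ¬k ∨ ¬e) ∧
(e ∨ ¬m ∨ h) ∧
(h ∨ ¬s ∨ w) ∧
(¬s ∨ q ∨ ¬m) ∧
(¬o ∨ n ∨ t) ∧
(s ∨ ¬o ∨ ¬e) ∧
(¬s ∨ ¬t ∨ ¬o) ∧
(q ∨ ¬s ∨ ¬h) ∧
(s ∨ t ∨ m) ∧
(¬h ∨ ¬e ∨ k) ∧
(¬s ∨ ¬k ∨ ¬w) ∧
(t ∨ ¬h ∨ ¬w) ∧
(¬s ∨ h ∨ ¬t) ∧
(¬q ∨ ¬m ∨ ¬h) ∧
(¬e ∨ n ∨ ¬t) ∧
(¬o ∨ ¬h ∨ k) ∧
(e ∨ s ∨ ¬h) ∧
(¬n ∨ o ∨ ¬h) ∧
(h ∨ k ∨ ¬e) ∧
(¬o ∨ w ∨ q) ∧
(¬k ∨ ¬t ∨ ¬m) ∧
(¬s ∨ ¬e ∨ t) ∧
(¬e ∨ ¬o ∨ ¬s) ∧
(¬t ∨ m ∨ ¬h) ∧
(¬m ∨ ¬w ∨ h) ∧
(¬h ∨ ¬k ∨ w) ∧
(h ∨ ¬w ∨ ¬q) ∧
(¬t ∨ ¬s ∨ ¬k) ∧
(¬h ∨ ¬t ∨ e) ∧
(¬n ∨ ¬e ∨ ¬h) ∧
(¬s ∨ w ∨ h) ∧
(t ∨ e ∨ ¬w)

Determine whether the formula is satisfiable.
Yes

Yes, the formula is satisfiable.

One satisfying assignment is: s=False, e=False, n=False, t=True, o=False, h=False, k=False, m=False, q=True, w=False

Verification: With this assignment, all 40 clauses evaluate to true.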